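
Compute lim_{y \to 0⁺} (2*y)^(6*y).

1

Base → 0⁺ and exponent → 0⁺: a 0^0 form.
Take logs: 6y·ln(2y). This is 0·(−∞); rewriting as ln(2y)/(1/(6y)) and applying L'Hôpital gives 0.
Hence the limit is e^0 = 1.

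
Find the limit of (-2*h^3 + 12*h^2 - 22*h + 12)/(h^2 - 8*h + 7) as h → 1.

2/3

Direct substitution gives 0/0, so factor. Both numerator and denominator have (h - 1) as a factor.
After cancelling, the expression reduces to (-2*h^2 + 10*h - 12)/(h - 7).
Substituting h = 1 gives 2/3.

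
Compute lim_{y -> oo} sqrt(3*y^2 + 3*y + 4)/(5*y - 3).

√(3)/5

For large |y|, √(3*y^2 + 3*y + 4) ≈ √3·|y| and the denominator ≈ 5y.
Since y → +∞, |y| = y, giving √3/(5) = √(3)/5.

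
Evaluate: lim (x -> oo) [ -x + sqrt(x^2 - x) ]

-1/2

An ∞ − ∞ form. Rationalising with the conjugate, the difference becomes (-x) / (√(x^2 - x) + x).
For large x the denominator behaves like 2·x, so the quotient tends to -1/2 = -1/2.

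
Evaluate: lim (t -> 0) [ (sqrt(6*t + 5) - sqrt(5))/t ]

3*√(5)/5

Substitution gives 0/0. Multiply numerator and denominator by the conjugate √(5 + 6t) + √5.
The numerator becomes (5 + 6t) − 5 = 6t, so the expression simplifies to 6/(√(5 + 6t) + √5).
Letting t → 0 gives 6/(2√5) = 3*√(5)/5.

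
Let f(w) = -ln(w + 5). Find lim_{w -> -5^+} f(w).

∞

As w → -5⁺, w + 5 → 0⁺ and ln(w + 5) → −∞.
Multiplying by -1 gives ∞.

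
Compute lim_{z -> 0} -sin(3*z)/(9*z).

Substitution gives 0/0.
Write it as (3/(-9))·sin(3z)/(3z); since sin(u)/u → 1, the limit is -1/3.

-1/3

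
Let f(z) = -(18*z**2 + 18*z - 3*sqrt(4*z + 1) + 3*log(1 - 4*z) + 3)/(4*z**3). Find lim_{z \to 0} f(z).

Substitution gives 0/0; apply L'Hôpital's rule 3 times.
After differentiating numerator and denominator 3 times the quotient is (-72/(4*z + 1)^(5/2) + 384/(4*z - 1)^3)/(-24); at z = 0 this is 19.

19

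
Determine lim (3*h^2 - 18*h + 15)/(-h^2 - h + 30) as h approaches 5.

At h = 5 both the top and bottom vanish — a removable singularity. Factoring out (h - 5) from each leaves (3*h - 3)/(-h - 6), which at h = 5 equals -12/11.

-12/11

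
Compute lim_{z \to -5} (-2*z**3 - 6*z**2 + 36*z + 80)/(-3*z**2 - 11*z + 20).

-54/19

Since z = -5 makes numerator and denominator zero, (z + 5) divides both.
Cancelling it gives (-2*z^2 + 4*z + 16)/(4 - 3*z); now plug in z = -5 to get -54/19.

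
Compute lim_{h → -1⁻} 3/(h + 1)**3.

-∞

As h → -1⁻, (h + 1) → 0⁻, so (h + 1)^3 → 0⁻ and 3/(h + 1)^3 → -∞.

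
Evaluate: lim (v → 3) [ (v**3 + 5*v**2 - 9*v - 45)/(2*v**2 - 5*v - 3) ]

48/7

At v = 3 both the top and bottom vanish — a removable singularity. Factoring out (v - 3) from each leaves (v^2 + 8*v + 15)/(2*v + 1), which at v = 3 equals 48/7.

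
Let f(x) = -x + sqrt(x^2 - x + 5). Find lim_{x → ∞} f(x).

An ∞ − ∞ form. Rationalising with the conjugate, the difference becomes (-x + 5) / (√(x^2 - x + 5) + x).
For large x the denominator behaves like 2·x, so the quotient tends to -1/2 = -1/2.

-1/2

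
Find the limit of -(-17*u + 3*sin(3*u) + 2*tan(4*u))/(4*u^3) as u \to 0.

Substitution gives 0/0; apply L'Hôpital's rule 3 times.
After differentiating numerator and denominator 3 times the quotient is (-81*cos(3*u) + 768*tan(4*u)^4 + 1024*tan(4*u)^2 + 256)/(-24); at u = 0 this is -175/24.

-175/24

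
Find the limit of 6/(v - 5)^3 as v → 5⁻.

As v → 5⁻, (v - 5) → 0⁻, so (v - 5)^3 → 0⁻ and 6/(v - 5)^3 → -∞.

-∞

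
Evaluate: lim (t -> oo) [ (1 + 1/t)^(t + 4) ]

e

Write it as [(1 + 1/t)^t]^(1) · (1 + 1/t)^(4). The bracketed term tends to e^(1) and the second factor to 1, so the limit is e^(1).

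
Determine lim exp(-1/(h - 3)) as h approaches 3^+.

As h → 3⁺, -1/(h - 3) → −∞, so e^(-1/(h - 3)) → 0.

0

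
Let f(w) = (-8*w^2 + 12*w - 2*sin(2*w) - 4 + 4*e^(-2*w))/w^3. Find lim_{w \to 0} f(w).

-8/3

Substitution gives 0/0 (the numerator vanishes to order 3).
Expand each term to order w^3: the coefficient of w^3 in -2·sin(2w) is 8/3 and in 4·e^(-2w) is -16/3.
Lower-order terms cancel with the polynomial part, so the numerator is (-8/3)·w^3 + o(w^3), and the limit is (-8/3)/(1) = -8/3.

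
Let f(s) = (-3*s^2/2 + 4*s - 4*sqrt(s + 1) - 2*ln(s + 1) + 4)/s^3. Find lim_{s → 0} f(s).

Substitution gives 0/0; apply L'Hôpital's rule 3 times.
After differentiating numerator and denominator 3 times the quotient is (-4/(s + 1)^3 - 3/(2*(s + 1)^(5/2)))/(6); at s = 0 this is -11/12.

-11/12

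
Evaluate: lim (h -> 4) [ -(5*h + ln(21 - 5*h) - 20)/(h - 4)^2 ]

Direct substitution gives 0/0.
Apply L'Hôpital: lim (5 - 5/(21 - 5*h))/(8 - 2*h), still 0/0.
After 2 applications of L'Hôpital's rule the quotient is (-25/(21 - 5*h)^2)/(-2); substituting h = 4 gives 25/2.

25/2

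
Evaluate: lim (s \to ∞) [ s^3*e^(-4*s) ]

0

Write as s^3/e^{4s}, an ∞/∞ form.
Exponential growth dominates any polynomial, so repeated L'Hôpital (or the standard result) gives 0.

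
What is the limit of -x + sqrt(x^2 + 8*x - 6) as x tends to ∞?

An ∞ − ∞ form. Rationalising with the conjugate, the difference becomes (8x - 6) / (√(x^2 + 8*x - 6) + x).
For large x the denominator behaves like 2·x, so the quotient tends to 8/2 = 4.

4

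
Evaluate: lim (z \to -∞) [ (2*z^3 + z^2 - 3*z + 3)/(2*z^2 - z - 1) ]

The numerator has higher degree (3 > 2); the quotient behaves like (2/(2))·z^1 for large |z|.
As z → −∞ this diverges to -∞.

-∞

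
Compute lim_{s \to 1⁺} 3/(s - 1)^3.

∞

As s → 1⁺, (s - 1) → 0⁺, so (s - 1)^3 → 0⁺ and 3/(s - 1)^3 → ∞.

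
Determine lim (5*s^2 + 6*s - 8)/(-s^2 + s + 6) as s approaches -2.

Direct substitution gives 0/0, so factor. Both numerator and denominator have (s + 2) as a factor.
After cancelling, the expression reduces to (5*s - 4)/(3 - s).
Substituting s = -2 gives -14/5.

-14/5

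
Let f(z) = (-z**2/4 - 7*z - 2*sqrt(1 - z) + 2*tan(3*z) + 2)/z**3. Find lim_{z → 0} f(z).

145/8

Substitution gives 0/0; apply L'Hôpital's rule 3 times.
After differentiating numerator and denominator 3 times the quotient is (324*tan(3*z)^2/cos(3*z)^2 + 108/cos(3*z)^2 + 3/(4*(1 - z)^(5/2)))/(6); at z = 0 this is 145/8.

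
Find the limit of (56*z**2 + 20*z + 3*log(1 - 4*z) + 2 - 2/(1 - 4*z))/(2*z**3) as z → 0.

Substitution gives 0/0; apply L'Hôpital's rule 3 times.
After differentiating numerator and denominator 3 times the quotient is (384*(4*z - 3)/(4*z - 1)^4)/(12); at z = 0 this is -96.

-96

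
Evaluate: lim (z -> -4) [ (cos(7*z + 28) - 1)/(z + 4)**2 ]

Direct substitution gives 0/0.
Apply L'Hôpital: lim (-7*sin(7*z + 28))/(2*z + 8), still 0/0.
After 2 applications of L'Hôpital's rule the quotient is (-49*cos(7*z + 28))/(2); substituting z = -4 gives -49/2.

-49/2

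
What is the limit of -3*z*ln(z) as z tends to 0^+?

This is a 0·(−∞) form. Rewrite as -3·ln(z) / z^(−1) and apply L'Hôpital:
the derivative quotient is -3·(1/z) / (−1·z^(−2)) = (3/1)·z^1 → 0.

0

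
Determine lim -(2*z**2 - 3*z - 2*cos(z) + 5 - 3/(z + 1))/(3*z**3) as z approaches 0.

-1

Substitution gives 0/0; apply L'Hôpital's rule 3 times.
After differentiating numerator and denominator 3 times the quotient is (-2*sin(z) + 18/(z + 1)^4)/(-18); at z = 0 this is -1.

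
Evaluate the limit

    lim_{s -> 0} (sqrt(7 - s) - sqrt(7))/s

Substitution gives 0/0. Multiply numerator and denominator by the conjugate √(7 - s) + √7.
The numerator becomes (7 - s) − 7 = -s, so the expression simplifies to -1/(√(7 - s) + √7).
Letting s → 0 gives -1/(2√7) = -√(7)/14.

-√(7)/14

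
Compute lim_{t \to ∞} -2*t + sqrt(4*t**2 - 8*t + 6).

An ∞ − ∞ form. Rationalising with the conjugate, the difference becomes (-8t + 6) / (√(4*t^2 - 8*t + 6) + 2t).
For large t the denominator behaves like 2·2t, so the quotient tends to -8/4 = -2.

-2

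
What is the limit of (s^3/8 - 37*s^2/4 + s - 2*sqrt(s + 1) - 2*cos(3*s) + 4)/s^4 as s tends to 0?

Substitution gives 0/0; apply L'Hôpital's rule 4 times.
After differentiating numerator and denominator 4 times the quotient is (-162*cos(3*s) + 15/(8*(s + 1)^(7/2)))/(24); at s = 0 this is -427/64.

-427/64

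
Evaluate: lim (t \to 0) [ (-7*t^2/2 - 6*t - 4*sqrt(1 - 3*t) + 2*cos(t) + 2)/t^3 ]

27/4

Substitution gives 0/0 (the numerator vanishes to order 3).
Expand each term to order t^3: the coefficient of t^3 in -4·√(1 - 3t) is 27/4 and in 2·cos(t) is 0.
Lower-order terms cancel with the polynomial part, so the numerator is (27/4)·t^3 + o(t^3), and the limit is (27/4)/(1) = 27/4.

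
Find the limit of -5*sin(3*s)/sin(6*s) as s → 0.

Substitution gives 0/0.
Divide numerator and denominator by s: sin(3s)/s → 3 and sin(6s)/s → 6, so the limit is -5·3/6 = -5/2.

-5/2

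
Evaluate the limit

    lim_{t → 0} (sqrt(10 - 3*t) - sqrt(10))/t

A 0/0 form; rationalise with √(10 - 3t) + √10. This collapses the numerator to -3t, leaving -3/(√(10 - 3t) + √10) → -3/(2√10) = -3*√(10)/20.

-3*√(10)/20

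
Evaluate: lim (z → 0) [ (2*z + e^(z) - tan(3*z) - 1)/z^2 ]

Substitution gives 0/0 (the numerator vanishes to order 2).
Expand each term to order z^2: the coefficient of z^2 in e^(z) is 1/2 and in −tan(3z) is 0.
Lower-order terms cancel with the polynomial part, so the numerator is (1/2)·z^2 + o(z^2), and the limit is (1/2)/(1) = 1/2.

1/2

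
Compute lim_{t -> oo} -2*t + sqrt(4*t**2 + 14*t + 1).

An ∞ − ∞ form. Rationalising with the conjugate, the difference becomes (14t + 1) / (√(4*t^2 + 14*t + 1) + 2t).
For large t the denominator behaves like 2·2t, so the quotient tends to 14/4 = 7/2.

7/2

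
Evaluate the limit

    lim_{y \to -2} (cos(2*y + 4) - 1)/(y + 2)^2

Direct substitution gives 0/0.
Apply L'Hôpital: lim (-2*sin(2*y + 4))/(2*y + 4), still 0/0.
After 2 applications of L'Hôpital's rule the quotient is (-4*cos(2*y + 4))/(2); substituting y = -2 gives -2.

-2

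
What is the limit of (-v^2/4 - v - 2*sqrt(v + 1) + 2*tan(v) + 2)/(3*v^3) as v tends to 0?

13/72

Substitution gives 0/0; apply L'Hôpital's rule 3 times.
After differentiating numerator and denominator 3 times the quotient is (12*tan(v)^2/cos(v)^2 + 4/cos(v)^2 - 3/(4*(v + 1)^(5/2)))/(18); at v = 0 this is 13/72.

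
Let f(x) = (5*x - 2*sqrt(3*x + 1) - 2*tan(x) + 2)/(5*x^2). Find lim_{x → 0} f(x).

Substitution gives 0/0 (the numerator vanishes to order 2).
Expand each term to order x^2: the coefficient of x^2 in -2·tan(x) is 0 and in -2·√(1 + 3x) is 9/4.
Lower-order terms cancel with the polynomial part, so the numerator is (9/4)·x^2 + o(x^2), and the limit is (9/4)/(5) = 9/20.

9/20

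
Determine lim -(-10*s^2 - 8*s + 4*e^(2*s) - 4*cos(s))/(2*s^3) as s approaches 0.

Substitution gives 0/0 (the numerator vanishes to order 3).
Expand each term to order s^3: the coefficient of s^3 in 4·e^(2s) is 16/3 and in -4·cos(s) is 0.
Lower-order terms cancel with the polynomial part, so the numerator is (16/3)·s^3 + o(s^3), and the limit is (16/3)/(-2) = -8/3.

-8/3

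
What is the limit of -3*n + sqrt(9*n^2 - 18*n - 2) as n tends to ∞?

-3

An ∞ − ∞ form. Rationalising with the conjugate, the difference becomes (-18n - 2) / (√(9*n^2 - 18*n - 2) + 3n).
For large n the denominator behaves like 2·3n, so the quotient tends to -18/6 = -3.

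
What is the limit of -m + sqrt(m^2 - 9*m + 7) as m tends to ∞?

-9/2

An ∞ − ∞ form. Rationalising with the conjugate, the difference becomes (-9m + 7) / (√(m^2 - 9*m + 7) + m).
For large m the denominator behaves like 2·m, so the quotient tends to -9/2 = -9/2.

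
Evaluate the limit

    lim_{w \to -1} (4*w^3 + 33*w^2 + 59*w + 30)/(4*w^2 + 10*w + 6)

Since w = -1 makes numerator and denominator zero, (w + 1) divides both.
Cancelling it gives (4*w^2 + 29*w + 30)/(4*w + 6); now plug in w = -1 to get 5/2.

5/2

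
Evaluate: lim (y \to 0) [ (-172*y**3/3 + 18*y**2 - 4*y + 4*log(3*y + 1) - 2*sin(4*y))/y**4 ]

Substitution gives 0/0; apply L'Hôpital's rule 4 times.
After differentiating numerator and denominator 4 times the quotient is (-512*sin(4*y) - 1944/(3*y + 1)^4)/(24); at y = 0 this is -81.

-81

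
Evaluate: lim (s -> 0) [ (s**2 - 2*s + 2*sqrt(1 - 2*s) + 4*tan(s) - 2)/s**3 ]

Substitution gives 0/0 (the numerator vanishes to order 3).
Expand each term to order s^3: the coefficient of s^3 in 4·tan(s) is 4/3 and in 2·√(1 - 2s) is -1.
Lower-order terms cancel with the polynomial part, so the numerator is (1/3)·s^3 + o(s^3), and the limit is (1/3)/(1) = 1/3.

1/3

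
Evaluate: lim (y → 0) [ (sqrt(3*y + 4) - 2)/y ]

3/4

Substitution gives 0/0. Multiply numerator and denominator by the conjugate √(4 + 3y) + √4.
The numerator becomes (4 + 3y) − 4 = 3y, so the expression simplifies to 3/(√(4 + 3y) + √4).
Letting y → 0 gives 3/(2√4) = 3/4.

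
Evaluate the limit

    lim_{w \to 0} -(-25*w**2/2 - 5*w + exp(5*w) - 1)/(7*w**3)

Direct substitution gives 0/0.
Apply L'Hôpital: lim (-25*w + 5*e^(5*w) - 5)/(-21*w^2), still 0/0.
Apply L'Hôpital: lim (25*e^(5*w) - 25)/(-42*w), still 0/0.
After 3 applications of L'Hôpital's rule the quotient is (125*e^(5*w))/(-42); substituting w = 0 gives -125/42.

-125/42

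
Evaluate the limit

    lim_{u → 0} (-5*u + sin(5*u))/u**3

Direct substitution gives 0/0.
Apply L'Hôpital: lim (5*cos(5*u) - 5)/(3*u^2), still 0/0.
Apply L'Hôpital: lim (-25*sin(5*u))/(6*u), still 0/0.
After 3 applications of L'Hôpital's rule the quotient is (-125*cos(5*u))/(6); substituting u = 0 gives -125/6.

-125/6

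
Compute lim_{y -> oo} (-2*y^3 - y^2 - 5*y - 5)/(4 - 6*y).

The numerator has higher degree (3 > 1); the quotient behaves like (-2/(-6))·y^2 for large |y|.
As y → +∞ this diverges to ∞.

∞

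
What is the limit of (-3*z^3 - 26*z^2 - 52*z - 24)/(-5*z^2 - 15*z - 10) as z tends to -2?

16/5

Since z = -2 makes numerator and denominator zero, (z + 2) divides both.
Cancelling it gives (-3*z^2 - 20*z - 12)/(-5*z - 5); now plug in z = -2 to get 16/5.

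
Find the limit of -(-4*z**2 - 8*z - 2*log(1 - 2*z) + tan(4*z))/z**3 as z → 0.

Substitution gives 0/0 (the numerator vanishes to order 3).
Expand each term to order z^3: the coefficient of z^3 in tan(4z) is 64/3 and in -2·ln(1 - 2z) is 16/3.
Lower-order terms cancel with the polynomial part, so the numerator is (80/3)·z^3 + o(z^3), and the limit is (80/3)/(-1) = -80/3.

-80/3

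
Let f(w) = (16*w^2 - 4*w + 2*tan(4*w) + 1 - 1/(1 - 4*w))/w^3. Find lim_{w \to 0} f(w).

-64/3

Substitution gives 0/0 (the numerator vanishes to order 3).
Expand each term to order w^3: the coefficient of w^3 in −1/(1 - 4w) is -64 and in 2·tan(4w) is 128/3.
Lower-order terms cancel with the polynomial part, so the numerator is (-64/3)·w^3 + o(w^3), and the limit is (-64/3)/(1) = -64/3.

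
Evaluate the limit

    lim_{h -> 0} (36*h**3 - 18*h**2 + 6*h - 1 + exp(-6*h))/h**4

54

Direct substitution gives 0/0.
Apply L'Hôpital: lim (108*h^2 - 36*h + 6 - 6*e^(-6*h))/(4*h^3), still 0/0.
Apply L'Hôpital: lim (216*h - 36 + 36*e^(-6*h))/(12*h^2), still 0/0.
Apply L'Hôpital: lim (216 - 216*e^(-6*h))/(24*h), still 0/0.
After 4 applications of L'Hôpital's rule the quotient is (1296*e^(-6*h))/(24); substituting h = 0 gives 54.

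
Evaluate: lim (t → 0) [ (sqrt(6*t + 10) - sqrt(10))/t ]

3*√(10)/10

Substitution gives 0/0. Multiply numerator and denominator by the conjugate √(10 + 6t) + √10.
The numerator becomes (10 + 6t) − 10 = 6t, so the expression simplifies to 6/(√(10 + 6t) + √10).
Letting t → 0 gives 6/(2√10) = 3*√(10)/10.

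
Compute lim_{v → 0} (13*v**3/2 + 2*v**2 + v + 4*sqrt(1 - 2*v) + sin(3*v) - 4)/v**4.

Substitution gives 0/0 (the numerator vanishes to order 4).
Expand each term to order v^4: the coefficient of v^4 in sin(3v) is 0 and in 4·√(1 - 2v) is -5/2.
Lower-order terms cancel with the polynomial part, so the numerator is (-5/2)·v^4 + o(v^4), and the limit is (-5/2)/(1) = -5/2.

-5/2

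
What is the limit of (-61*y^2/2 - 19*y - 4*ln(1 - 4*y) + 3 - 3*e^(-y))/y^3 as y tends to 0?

Substitution gives 0/0 (the numerator vanishes to order 3).
Expand each term to order y^3: the coefficient of y^3 in -4·ln(1 - 4y) is 256/3 and in -3·e^(-y) is 1/2.
Lower-order terms cancel with the polynomial part, so the numerator is (515/6)·y^3 + o(y^3), and the limit is (515/6)/(1) = 515/6.

515/6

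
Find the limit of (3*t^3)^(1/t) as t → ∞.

1

Base → ∞ and exponent → 0: an ∞^0 form.
Take logs: (1/t)·ln(3·t^3) = (ln 3 + 3·ln t)/t → 0.
So the limit is e^0 = 1.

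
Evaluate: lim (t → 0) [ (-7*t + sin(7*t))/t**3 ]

Direct substitution gives 0/0.
Apply L'Hôpital: lim (7*cos(7*t) - 7)/(3*t^2), still 0/0.
Apply L'Hôpital: lim (-49*sin(7*t))/(6*t), still 0/0.
After 3 applications of L'Hôpital's rule the quotient is (-343*cos(7*t))/(6); substituting t = 0 gives -343/6.

-343/6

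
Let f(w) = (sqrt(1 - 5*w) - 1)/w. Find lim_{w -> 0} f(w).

-5/2

A 0/0 form; rationalise with √(1 - 5w) + √1. This collapses the numerator to -5w, leaving -5/(√(1 - 5w) + √1) → -5/(2√1) = -5/2.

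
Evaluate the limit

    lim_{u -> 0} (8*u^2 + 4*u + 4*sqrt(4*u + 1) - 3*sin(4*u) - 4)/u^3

48

Substitution gives 0/0; apply L'Hôpital's rule 3 times.
After differentiating numerator and denominator 3 times the quotient is (192*cos(4*u) + 96/(4*u + 1)^(5/2))/(6); at u = 0 this is 48.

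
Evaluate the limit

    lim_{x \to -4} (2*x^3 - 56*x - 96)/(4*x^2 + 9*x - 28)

Since x = -4 makes numerator and denominator zero, (x + 4) divides both.
Cancelling it gives (2*x^2 - 8*x - 24)/(4*x - 7); now plug in x = -4 to get -40/23.

-40/23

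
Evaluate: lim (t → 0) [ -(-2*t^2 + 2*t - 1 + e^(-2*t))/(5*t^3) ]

Direct substitution gives 0/0.
Apply L'Hôpital: lim (-4*t + 2 - 2*e^(-2*t))/(-15*t^2), still 0/0.
Apply L'Hôpital: lim (-4 + 4*e^(-2*t))/(-30*t), still 0/0.
After 3 applications of L'Hôpital's rule the quotient is (-8*e^(-2*t))/(-30); substituting t = 0 gives 4/15.

4/15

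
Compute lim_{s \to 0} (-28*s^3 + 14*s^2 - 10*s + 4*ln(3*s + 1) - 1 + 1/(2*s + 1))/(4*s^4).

Substitution gives 0/0 (the numerator vanishes to order 4).
Expand each term to order s^4: the coefficient of s^4 in 1/(1 + 2s) is 16 and in 4·ln(1 + 3s) is -81.
Lower-order terms cancel with the polynomial part, so the numerator is (-65)·s^4 + o(s^4), and the limit is (-65)/(4) = -65/4.

-65/4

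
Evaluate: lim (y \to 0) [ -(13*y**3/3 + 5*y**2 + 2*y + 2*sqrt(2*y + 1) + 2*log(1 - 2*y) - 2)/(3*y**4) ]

37/12

Substitution gives 0/0; apply L'Hôpital's rule 4 times.
After differentiating numerator and denominator 4 times the quotient is (-30/(2*y + 1)^(7/2) - 192/(2*y - 1)^4)/(-72); at y = 0 this is 37/12.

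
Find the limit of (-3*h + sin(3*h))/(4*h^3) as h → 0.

-9/8

Direct substitution gives 0/0.
Apply L'Hôpital: lim (3*cos(3*h) - 3)/(12*h^2), still 0/0.
Apply L'Hôpital: lim (-9*sin(3*h))/(24*h), still 0/0.
After 3 applications of L'Hôpital's rule the quotient is (-27*cos(3*h))/(24); substituting h = 0 gives -9/8.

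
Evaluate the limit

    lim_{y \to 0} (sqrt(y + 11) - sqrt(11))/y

Substitution gives 0/0. Multiply numerator and denominator by the conjugate √(11 + y) + √11.
The numerator becomes (11 + y) − 11 = y, so the expression simplifies to 1/(√(11 + y) + √11).
Letting y → 0 gives 1/(2√11) = √(11)/22.

√(11)/22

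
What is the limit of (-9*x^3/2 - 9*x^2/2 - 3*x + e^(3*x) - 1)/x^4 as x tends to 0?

Direct substitution gives 0/0.
Apply L'Hôpital: lim (-27*x^2/2 - 9*x + 3*e^(3*x) - 3)/(4*x^3), still 0/0.
Apply L'Hôpital: lim (-27*x + 9*e^(3*x) - 9)/(12*x^2), still 0/0.
Apply L'Hôpital: lim (27*e^(3*x) - 27)/(24*x), still 0/0.
After 4 applications of L'Hôpital's rule the quotient is (81*e^(3*x))/(24); substituting x = 0 gives 27/8.

27/8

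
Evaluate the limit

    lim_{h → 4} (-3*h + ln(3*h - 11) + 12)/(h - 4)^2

-9/2

Direct substitution gives 0/0.
Apply L'Hôpital: lim (-3 + 3/(3*h - 11))/(2*h - 8), still 0/0.
After 2 applications of L'Hôpital's rule the quotient is (-9/(3*h - 11)^2)/(2); substituting h = 4 gives -9/2.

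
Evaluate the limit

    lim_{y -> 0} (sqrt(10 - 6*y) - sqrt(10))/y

A 0/0 form; rationalise with √(10 - 6y) + √10. This collapses the numerator to -6y, leaving -6/(√(10 - 6y) + √10) → -6/(2√10) = -3*√(10)/10.

-3*√(10)/10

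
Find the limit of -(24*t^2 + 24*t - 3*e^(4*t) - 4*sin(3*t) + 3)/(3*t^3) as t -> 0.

14/3

Substitution gives 0/0; apply L'Hôpital's rule 3 times.
After differentiating numerator and denominator 3 times the quotient is (-192*e^(4*t) + 108*cos(3*t))/(-18); at t = 0 this is 14/3.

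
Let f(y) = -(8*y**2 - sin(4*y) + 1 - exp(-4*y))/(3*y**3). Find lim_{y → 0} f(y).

Substitution gives 0/0 (the numerator vanishes to order 3).
Expand each term to order y^3: the coefficient of y^3 in −e^(-4y) is 32/3 and in −sin(4y) is 32/3.
Lower-order terms cancel with the polynomial part, so the numerator is (64/3)·y^3 + o(y^3), and the limit is (64/3)/(-3) = -64/9.

-64/9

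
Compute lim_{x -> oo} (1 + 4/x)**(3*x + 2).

Write it as [(1 + 4/x)^x]^(3) · (1 + 4/x)^(2). The bracketed term tends to e^(4) and the second factor to 1, so the limit is e^(12).

e^(12)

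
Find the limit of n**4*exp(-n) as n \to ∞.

0

Write as n^4/e^{1n}, an ∞/∞ form.
Exponential growth dominates any polynomial, so repeated L'Hôpital (or the standard result) gives 0.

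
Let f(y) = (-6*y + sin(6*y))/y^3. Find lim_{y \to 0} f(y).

-36

Direct substitution gives 0/0.
Apply L'Hôpital: lim (6*cos(6*y) - 6)/(3*y^2), still 0/0.
Apply L'Hôpital: lim (-36*sin(6*y))/(6*y), still 0/0.
After 3 applications of L'Hôpital's rule the quotient is (-216*cos(6*y))/(6); substituting y = 0 gives -36.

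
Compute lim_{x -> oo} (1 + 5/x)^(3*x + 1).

e^(15)

The base → 1 and the exponent → ∞: a 1^∞ form.
Take logarithms: (3x + 1)·ln(1 + 5/x). Since ln(1+u) ~ u for small u, this behaves like (3x)·(5/x) → 15.
So the limit is e^(15).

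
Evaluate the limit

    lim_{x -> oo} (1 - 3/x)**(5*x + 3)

Write it as [(1 - 3/x)^x]^(5) · (1 - 3/x)^(3). The bracketed term tends to e^(-3) and the second factor to 1, so the limit is e^(-15).

e^(-15)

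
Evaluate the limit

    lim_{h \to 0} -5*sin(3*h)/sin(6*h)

-5/2

Substitution gives 0/0.
Divide numerator and denominator by h: sin(3h)/h → 3 and sin(6h)/h → 6, so the limit is -5·3/6 = -5/2.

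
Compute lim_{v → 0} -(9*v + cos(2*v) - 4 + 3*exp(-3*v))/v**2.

Substitution gives 0/0; apply L'Hôpital's rule 2 times.
After differentiating numerator and denominator 2 times the quotient is (-4*cos(2*v) + 27*e^(-3*v))/(-2); at v = 0 this is -23/2.

-23/2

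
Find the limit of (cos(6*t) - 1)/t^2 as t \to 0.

Direct substitution gives 0/0.
Apply L'Hôpital: lim (-6*sin(6*t))/(2*t), still 0/0.
After 2 applications of L'Hôpital's rule the quotient is (-36*cos(6*t))/(2); substituting t = 0 gives -18.

-18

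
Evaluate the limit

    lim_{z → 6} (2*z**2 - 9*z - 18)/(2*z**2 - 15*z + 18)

5/3

Since z = 6 makes numerator and denominator zero, (z - 6) divides both.
Cancelling it gives (2*z + 3)/(2*z - 3); now plug in z = 6 to get 5/3.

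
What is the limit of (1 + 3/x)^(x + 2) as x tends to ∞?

e^(3)

Write it as [(1 + 3/x)^x]^(1) · (1 + 3/x)^(2). The bracketed term tends to e^(3) and the second factor to 1, so the limit is e^(3).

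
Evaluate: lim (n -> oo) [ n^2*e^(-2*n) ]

Write as n^2/e^{2n}, an ∞/∞ form.
Exponential growth dominates any polynomial, so repeated L'Hôpital (or the standard result) gives 0.

0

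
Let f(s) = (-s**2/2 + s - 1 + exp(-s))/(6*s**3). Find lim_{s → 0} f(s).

Direct substitution gives 0/0.
Apply L'Hôpital: lim (-s + 1 - e^(-s))/(18*s^2), still 0/0.
Apply L'Hôpital: lim (-1 + e^(-s))/(36*s), still 0/0.
After 3 applications of L'Hôpital's rule the quotient is (-e^(-s))/(36); substituting s = 0 gives -1/36.

-1/36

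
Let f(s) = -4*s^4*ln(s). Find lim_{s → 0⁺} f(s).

0

This is a 0·(−∞) form. Rewrite as -4·ln(s) / s^(−4) and apply L'Hôpital:
the derivative quotient is -4·(1/s) / (−4·s^(−5)) = (4/4)·s^4 → 0.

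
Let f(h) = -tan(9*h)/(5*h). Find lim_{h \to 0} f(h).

Substitution gives 0/0.
Since tan(u)/u → 1 as u → 0, tan(9h)/(9h) → 1 and the limit is 9/(-5) = -9/5.

-9/5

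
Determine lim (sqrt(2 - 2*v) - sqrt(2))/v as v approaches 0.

Substitution gives 0/0. Multiply numerator and denominator by the conjugate √(2 - 2v) + √2.
The numerator becomes (2 - 2v) − 2 = -2v, so the expression simplifies to -2/(√(2 - 2v) + √2).
Letting v → 0 gives -2/(2√2) = -√(2)/2.

-√(2)/2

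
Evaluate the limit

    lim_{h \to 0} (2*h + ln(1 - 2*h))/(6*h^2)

Direct substitution gives 0/0.
Apply L'Hôpital: lim (2 - 2/(1 - 2*h))/(12*h), still 0/0.
After 2 applications of L'Hôpital's rule the quotient is (-4/(1 - 2*h)^2)/(12); substituting h = 0 gives -1/3.

-1/3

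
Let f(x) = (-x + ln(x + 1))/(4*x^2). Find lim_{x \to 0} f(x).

-1/8

Direct substitution gives 0/0.
Apply L'Hôpital: lim (-1 + 1/(x + 1))/(8*x), still 0/0.
After 2 applications of L'Hôpital's rule the quotient is (-1/(x + 1)^2)/(8); substituting x = 0 gives -1/8.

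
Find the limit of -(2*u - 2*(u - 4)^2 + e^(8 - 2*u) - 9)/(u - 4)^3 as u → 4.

Direct substitution gives 0/0.
Apply L'Hôpital: lim (-4*u - 2*e^(8 - 2*u) + 18)/(-3*(u - 4)^2), still 0/0.
Apply L'Hôpital: lim (4*e^(8 - 2*u) - 4)/(24 - 6*u), still 0/0.
After 3 applications of L'Hôpital's rule the quotient is (-8*e^(8 - 2*u))/(-6); substituting u = 4 gives 4/3.

4/3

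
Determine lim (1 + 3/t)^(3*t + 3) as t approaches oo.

Write it as [(1 + 3/t)^t]^(3) · (1 + 3/t)^(3). The bracketed term tends to e^(3) and the second factor to 1, so the limit is e^(9).

e^(9)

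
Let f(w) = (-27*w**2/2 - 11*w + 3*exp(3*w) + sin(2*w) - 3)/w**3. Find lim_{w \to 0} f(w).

Substitution gives 0/0 (the numerator vanishes to order 3).
Expand each term to order w^3: the coefficient of w^3 in sin(2w) is -4/3 and in 3·e^(3w) is 27/2.
Lower-order terms cancel with the polynomial part, so the numerator is (73/6)·w^3 + o(w^3), and the limit is (73/6)/(1) = 73/6.

73/6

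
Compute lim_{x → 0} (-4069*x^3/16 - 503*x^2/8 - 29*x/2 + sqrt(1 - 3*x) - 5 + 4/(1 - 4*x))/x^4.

130667/128

Substitution gives 0/0; apply L'Hôpital's rule 4 times.
After differentiating numerator and denominator 4 times the quotient is (-24576/(4*x - 1)^5 - 1215/(16*(1 - 3*x)^(7/2)))/(24); at x = 0 this is 130667/128.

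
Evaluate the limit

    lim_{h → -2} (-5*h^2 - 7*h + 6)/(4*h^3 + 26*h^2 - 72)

Direct substitution gives 0/0, so factor. Both numerator and denominator have (h + 2) as a factor.
After cancelling, the expression reduces to (3 - 5*h)/(4*h^2 + 18*h - 36).
Substituting h = -2 gives -13/56.

-13/56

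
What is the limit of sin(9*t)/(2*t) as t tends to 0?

9/2

Substitution gives 0/0.
Write it as (9/2)·sin(9t)/(9t); since sin(u)/u → 1, the limit is 9/2.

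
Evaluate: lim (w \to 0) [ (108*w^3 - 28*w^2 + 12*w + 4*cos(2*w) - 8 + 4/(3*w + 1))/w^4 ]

980/3

Substitution gives 0/0 (the numerator vanishes to order 4).
Expand each term to order w^4: the coefficient of w^4 in 4·1/(1 + 3w) is 324 and in 4·cos(2w) is 8/3.
Lower-order terms cancel with the polynomial part, so the numerator is (980/3)·w^4 + o(w^4), and the limit is (980/3)/(1) = 980/3.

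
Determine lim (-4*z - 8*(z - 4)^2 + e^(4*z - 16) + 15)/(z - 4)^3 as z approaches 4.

Direct substitution gives 0/0.
Apply L'Hôpital: lim (-16*z + 4*e^(4*z - 16) + 60)/(3*(z - 4)^2), still 0/0.
Apply L'Hôpital: lim (16*e^(4*z - 16) - 16)/(6*z - 24), still 0/0.
After 3 applications of L'Hôpital's rule the quotient is (64*e^(4*z - 16))/(6); substituting z = 4 gives 32/3.

32/3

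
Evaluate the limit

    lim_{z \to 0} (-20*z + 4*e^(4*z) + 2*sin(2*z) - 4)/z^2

32

Substitution gives 0/0 (the numerator vanishes to order 2).
Expand each term to order z^2: the coefficient of z^2 in 2·sin(2z) is 0 and in 4·e^(4z) is 32.
Lower-order terms cancel with the polynomial part, so the numerator is (32)·z^2 + o(z^2), and the limit is (32)/(1) = 32.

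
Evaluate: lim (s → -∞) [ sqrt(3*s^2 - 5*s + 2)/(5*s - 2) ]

For large |s|, √(3*s^2 - 5*s + 2) ≈ √3·|s| and the denominator ≈ 5s.
Since s → −∞, |s| = −s, giving −√3/(5) = -√(3)/5.

-√(3)/5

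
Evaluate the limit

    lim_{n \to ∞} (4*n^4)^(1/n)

1

Base → ∞ and exponent → 0: an ∞^0 form.
Take logs: (1/n)·ln(4·n^4) = (ln 4 + 4·ln n)/n → 0.
So the limit is e^0 = 1.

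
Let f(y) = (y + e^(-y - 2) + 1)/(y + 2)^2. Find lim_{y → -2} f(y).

Direct substitution gives 0/0.
Apply L'Hôpital: lim (1 - e^(-y - 2))/(2*y + 4), still 0/0.
After 2 applications of L'Hôpital's rule the quotient is (e^(-y - 2))/(2); substituting y = -2 gives 1/2.

1/2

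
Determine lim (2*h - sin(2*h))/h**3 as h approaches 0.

Direct substitution gives 0/0.
Apply L'Hôpital: lim (2 - 2*cos(2*h))/(3*h^2), still 0/0.
Apply L'Hôpital: lim (4*sin(2*h))/(6*h), still 0/0.
After 3 applications of L'Hôpital's rule the quotient is (8*cos(2*h))/(6); substituting h = 0 gives 4/3.

4/3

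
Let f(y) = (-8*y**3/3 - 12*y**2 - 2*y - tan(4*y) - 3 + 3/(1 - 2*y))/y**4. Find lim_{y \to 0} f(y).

48

Substitution gives 0/0 (the numerator vanishes to order 4).
Expand each term to order y^4: the coefficient of y^4 in −tan(4y) is 0 and in 3·1/(1 - 2y) is 48.
Lower-order terms cancel with the polynomial part, so the numerator is (48)·y^4 + o(y^4), and the limit is (48)/(1) = 48.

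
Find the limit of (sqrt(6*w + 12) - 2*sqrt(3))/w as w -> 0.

√(3)/2

Substitution gives 0/0. Multiply numerator and denominator by the conjugate √(12 + 6w) + √12.
The numerator becomes (12 + 6w) − 12 = 6w, so the expression simplifies to 6/(√(12 + 6w) + √12).
Letting w → 0 gives 6/(2√12) = √(3)/2.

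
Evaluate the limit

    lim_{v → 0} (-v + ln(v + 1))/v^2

Direct substitution gives 0/0.
Apply L'Hôpital: lim (-1 + 1/(v + 1))/(2*v), still 0/0.
After 2 applications of L'Hôpital's rule the quotient is (-1/(v + 1)^2)/(2); substituting v = 0 gives -1/2.

-1/2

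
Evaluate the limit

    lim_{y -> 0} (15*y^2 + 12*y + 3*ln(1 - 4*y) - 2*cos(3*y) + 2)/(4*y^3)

-16

Substitution gives 0/0 (the numerator vanishes to order 3).
Expand each term to order y^3: the coefficient of y^3 in -2·cos(3y) is 0 and in 3·ln(1 - 4y) is -64.
Lower-order terms cancel with the polynomial part, so the numerator is (-64)·y^3 + o(y^3), and the limit is (-64)/(4) = -16.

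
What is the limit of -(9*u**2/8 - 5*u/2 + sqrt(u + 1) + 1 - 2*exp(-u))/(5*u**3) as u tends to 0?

-19/240

Substitution gives 0/0; apply L'Hôpital's rule 3 times.
After differentiating numerator and denominator 3 times the quotient is (2*e^(-u) + 3/(8*(u + 1)^(5/2)))/(-30); at u = 0 this is -19/240.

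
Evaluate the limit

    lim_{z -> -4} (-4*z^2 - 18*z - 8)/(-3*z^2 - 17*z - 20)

2

Since z = -4 makes numerator and denominator zero, (z + 4) divides both.
Cancelling it gives (-4*z - 2)/(-3*z - 5); now plug in z = -4 to get 2.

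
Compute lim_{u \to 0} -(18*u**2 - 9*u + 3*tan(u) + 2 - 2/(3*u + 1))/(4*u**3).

-55/4

Substitution gives 0/0 (the numerator vanishes to order 3).
Expand each term to order u^3: the coefficient of u^3 in 3·tan(u) is 1 and in -2·1/(1 + 3u) is 54.
Lower-order terms cancel with the polynomial part, so the numerator is (55)·u^3 + o(u^3), and the limit is (55)/(-4) = -55/4.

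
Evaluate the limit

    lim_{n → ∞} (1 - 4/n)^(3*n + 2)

Write it as [(1 - 4/n)^n]^(3) · (1 - 4/n)^(2). The bracketed term tends to e^(-4) and the second factor to 1, so the limit is e^(-12).

e^(-12)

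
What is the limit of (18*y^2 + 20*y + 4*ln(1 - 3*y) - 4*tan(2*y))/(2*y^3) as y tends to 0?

Substitution gives 0/0; apply L'Hôpital's rule 3 times.
After differentiating numerator and denominator 3 times the quotient is (-128*tan(2*y)^2/cos(2*y)^2 - 64/cos(2*y)^4 + 216/(3*y - 1)^3)/(12); at y = 0 this is -70/3.

-70/3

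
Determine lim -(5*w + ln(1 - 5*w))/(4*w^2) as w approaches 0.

25/8

Direct substitution gives 0/0.
Apply L'Hôpital: lim (5 - 5/(1 - 5*w))/(-8*w), still 0/0.
After 2 applications of L'Hôpital's rule the quotient is (-25/(1 - 5*w)^2)/(-8); substituting w = 0 gives 25/8.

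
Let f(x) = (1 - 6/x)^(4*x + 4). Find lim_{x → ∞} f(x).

Let L be the limit and take ln: ln L = lim (4x + 4)·ln(1 - 6/x) = lim (4x + 4)·(-6/x + O(1/x²)) = -24.
Hence L = e^(-24).

e^(-24)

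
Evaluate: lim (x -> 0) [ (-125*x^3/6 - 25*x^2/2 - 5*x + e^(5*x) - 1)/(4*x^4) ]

625/96

Direct substitution gives 0/0.
Apply L'Hôpital: lim (-125*x^2/2 - 25*x + 5*e^(5*x) - 5)/(16*x^3), still 0/0.
Apply L'Hôpital: lim (-125*x + 25*e^(5*x) - 25)/(48*x^2), still 0/0.
Apply L'Hôpital: lim (125*e^(5*x) - 125)/(96*x), still 0/0.
After 4 applications of L'Hôpital's rule the quotient is (625*e^(5*x))/(96); substituting x = 0 gives 625/96.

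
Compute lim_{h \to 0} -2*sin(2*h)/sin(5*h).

-4/5

Substitution gives 0/0.
Divide numerator and denominator by h: sin(2h)/h → 2 and sin(5h)/h → 5, so the limit is -2·2/5 = -4/5.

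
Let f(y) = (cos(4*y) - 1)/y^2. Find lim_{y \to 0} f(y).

-8

Direct substitution gives 0/0.
Apply L'Hôpital: lim (-4*sin(4*y))/(2*y), still 0/0.
After 2 applications of L'Hôpital's rule the quotient is (-16*cos(4*y))/(2); substituting y = 0 gives -8.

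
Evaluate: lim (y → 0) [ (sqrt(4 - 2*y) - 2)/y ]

-1/2

A 0/0 form; rationalise with √(4 - 2y) + √4. This collapses the numerator to -2y, leaving -2/(√(4 - 2y) + √4) → -2/(2√4) = -1/2.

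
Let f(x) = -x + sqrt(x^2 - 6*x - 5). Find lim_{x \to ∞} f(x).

-3

This has the form ∞ − ∞. Multiply and divide by the conjugate √(x^2 - 6*x - 5) + x.
That gives (-6x - 5) / (√(x^2 - 6*x - 5) + x).
Divide numerator and denominator by x: the limit is -6/(2·1) = -3.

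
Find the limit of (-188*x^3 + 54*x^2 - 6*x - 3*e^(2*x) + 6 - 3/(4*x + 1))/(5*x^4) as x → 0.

-154

Substitution gives 0/0 (the numerator vanishes to order 4).
Expand each term to order x^4: the coefficient of x^4 in -3·1/(1 + 4x) is -768 and in -3·e^(2x) is -2.
Lower-order terms cancel with the polynomial part, so the numerator is (-770)·x^4 + o(x^4), and the limit is (-770)/(5) = -154.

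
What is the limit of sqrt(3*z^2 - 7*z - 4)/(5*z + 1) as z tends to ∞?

√(3)/5

For large |z|, √(3*z^2 - 7*z - 4) ≈ √3·|z| and the denominator ≈ 5z.
Since z → +∞, |z| = z, giving √3/(5) = √(3)/5.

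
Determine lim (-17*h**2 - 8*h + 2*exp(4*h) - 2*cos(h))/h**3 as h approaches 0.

64/3

Substitution gives 0/0 (the numerator vanishes to order 3).
Expand each term to order h^3: the coefficient of h^3 in -2·cos(h) is 0 and in 2·e^(4h) is 64/3.
Lower-order terms cancel with the polynomial part, so the numerator is (64/3)·h^3 + o(h^3), and the limit is (64/3)/(1) = 64/3.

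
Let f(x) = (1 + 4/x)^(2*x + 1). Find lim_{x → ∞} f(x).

e^(8)

Write it as [(1 + 4/x)^x]^(2) · (1 + 4/x)^(1). The bracketed term tends to e^(4) and the second factor to 1, so the limit is e^(8).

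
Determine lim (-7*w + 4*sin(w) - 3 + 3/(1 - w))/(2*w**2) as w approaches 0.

3/2

Substitution gives 0/0; apply L'Hôpital's rule 2 times.
After differentiating numerator and denominator 2 times the quotient is (-4*sin(w) - 6/(w - 1)^3)/(4); at w = 0 this is 3/2.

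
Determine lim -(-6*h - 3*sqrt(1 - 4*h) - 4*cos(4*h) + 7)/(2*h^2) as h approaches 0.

-19

Substitution gives 0/0 (the numerator vanishes to order 2).
Expand each term to order h^2: the coefficient of h^2 in -4·cos(4h) is 32 and in -3·√(1 - 4h) is 6.
Lower-order terms cancel with the polynomial part, so the numerator is (38)·h^2 + o(h^2), and the limit is (38)/(-2) = -19.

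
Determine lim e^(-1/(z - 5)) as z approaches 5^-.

As z → 5⁻, -1/(z - 5) → +∞, so e^(-1/(z - 5)) → ∞.

∞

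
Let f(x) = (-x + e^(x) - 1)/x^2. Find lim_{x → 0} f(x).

1/2

Direct substitution gives 0/0.
Apply L'Hôpital: lim (e^(x) - 1)/(2*x), still 0/0.
After 2 applications of L'Hôpital's rule the quotient is (e^(x))/(2); substituting x = 0 gives 1/2.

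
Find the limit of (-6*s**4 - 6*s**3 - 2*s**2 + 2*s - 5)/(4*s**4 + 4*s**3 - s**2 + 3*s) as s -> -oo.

Numerator and denominator both have degree 4.
Dividing every term by s^4, all lower-order terms vanish and the limit is the ratio of leading coefficients, -6/(4) = -3/2.

-3/2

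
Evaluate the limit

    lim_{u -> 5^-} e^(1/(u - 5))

0

As u → 5⁻, 1/(u - 5) → −∞, so e^(1/(u - 5)) → 0.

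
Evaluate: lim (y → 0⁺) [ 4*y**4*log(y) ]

This is a 0·(−∞) form. Rewrite as 4·ln(y) / y^(−4) and apply L'Hôpital:
the derivative quotient is 4·(1/y) / (−4·y^(−5)) = (-4/4)·y^4 → 0.

0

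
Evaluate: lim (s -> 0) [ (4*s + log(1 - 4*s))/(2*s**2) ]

Direct substitution gives 0/0.
Apply L'Hôpital: lim (4 - 4/(1 - 4*s))/(4*s), still 0/0.
After 2 applications of L'Hôpital's rule the quotient is (-16/(1 - 4*s)^2)/(4); substituting s = 0 gives -4.

-4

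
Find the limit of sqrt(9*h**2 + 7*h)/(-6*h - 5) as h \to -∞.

For large |h|, √(9*h^2 + 7*h) ≈ √9·|h| and the denominator ≈ -6h.
Since h → −∞, |h| = −h, giving −√9/(-6) = 1/2.

1/2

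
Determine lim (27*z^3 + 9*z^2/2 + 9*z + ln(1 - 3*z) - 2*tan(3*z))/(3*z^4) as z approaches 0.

Substitution gives 0/0 (the numerator vanishes to order 4).
Expand each term to order z^4: the coefficient of z^4 in ln(1 - 3z) is -81/4 and in -2·tan(3z) is 0.
Lower-order terms cancel with the polynomial part, so the numerator is (-81/4)·z^4 + o(z^4), and the limit is (-81/4)/(3) = -27/4.

-27/4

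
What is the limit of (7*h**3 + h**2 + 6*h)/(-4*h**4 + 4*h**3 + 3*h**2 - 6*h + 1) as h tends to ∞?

The denominator has degree 4 and the numerator degree 3. Dividing numerator and denominator by h^4 sends every term to 0 except the leading denominator term, so the limit is 0.

0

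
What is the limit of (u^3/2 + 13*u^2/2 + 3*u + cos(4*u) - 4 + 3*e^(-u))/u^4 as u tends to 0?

259/24

Substitution gives 0/0 (the numerator vanishes to order 4).
Expand each term to order u^4: the coefficient of u^4 in 3·e^(-u) is 1/8 and in cos(4u) is 32/3.
Lower-order terms cancel with the polynomial part, so the numerator is (259/24)·u^4 + o(u^4), and the limit is (259/24)/(1) = 259/24.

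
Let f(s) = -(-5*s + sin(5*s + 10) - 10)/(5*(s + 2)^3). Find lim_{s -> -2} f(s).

Direct substitution gives 0/0.
Apply L'Hôpital: lim (5*cos(5*s + 10) - 5)/(-15*(s + 2)^2), still 0/0.
Apply L'Hôpital: lim (-25*sin(5*s + 10))/(-30*s - 60), still 0/0.
After 3 applications of L'Hôpital's rule the quotient is (-125*cos(5*s + 10))/(-30); substituting s = -2 gives 25/6.

25/6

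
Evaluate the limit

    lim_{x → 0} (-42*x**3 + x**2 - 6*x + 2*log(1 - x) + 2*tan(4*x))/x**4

Substitution gives 0/0 (the numerator vanishes to order 4).
Expand each term to order x^4: the coefficient of x^4 in 2·ln(1 - x) is -1/2 and in 2·tan(4x) is 0.
Lower-order terms cancel with the polynomial part, so the numerator is (-1/2)·x^4 + o(x^4), and the limit is (-1/2)/(1) = -1/2.

-1/2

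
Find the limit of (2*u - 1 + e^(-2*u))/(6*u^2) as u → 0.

1/3

Direct substitution gives 0/0.
Apply L'Hôpital: lim (2 - 2*e^(-2*u))/(12*u), still 0/0.
After 2 applications of L'Hôpital's rule the quotient is (4*e^(-2*u))/(12); substituting u = 0 gives 1/3.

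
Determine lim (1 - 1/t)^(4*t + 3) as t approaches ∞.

e^(-4)

The base → 1 and the exponent → ∞: a 1^∞ form.
Take logarithms: (4t + 3)·ln(1 - 1/t). Since ln(1+u) ~ u for small u, this behaves like (4t)·(-1/t) → -4.
So the limit is e^(-4).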